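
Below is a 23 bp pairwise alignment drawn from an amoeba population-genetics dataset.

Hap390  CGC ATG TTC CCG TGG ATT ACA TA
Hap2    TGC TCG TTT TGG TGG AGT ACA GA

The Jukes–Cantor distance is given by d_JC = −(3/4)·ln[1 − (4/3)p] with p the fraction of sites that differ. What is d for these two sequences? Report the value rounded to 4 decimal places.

The sequences differ at positions 1 (C/T), 4 (A/T), 5 (T/C), 9 (C/T), 10 (C/T), 11 (C/G), 17 (T/G), 22 (T/G).
p = 8/23 = 0.347826.
d = −0.75 · ln(1 − (4/3)·0.347826) = −0.75 · ln(0.536232) = −0.75 · (-0.623188) = 0.4674.

0.4674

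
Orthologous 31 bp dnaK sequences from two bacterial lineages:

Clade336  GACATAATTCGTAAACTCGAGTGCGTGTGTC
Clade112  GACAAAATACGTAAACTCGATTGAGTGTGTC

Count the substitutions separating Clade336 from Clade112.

4

The sequences differ at positions 5 (T/A), 9 (T/A), 21 (G/T), 24 (C/A).
That gives 4 mismatches out of 31 aligned sites, so the Hamming distance is 4.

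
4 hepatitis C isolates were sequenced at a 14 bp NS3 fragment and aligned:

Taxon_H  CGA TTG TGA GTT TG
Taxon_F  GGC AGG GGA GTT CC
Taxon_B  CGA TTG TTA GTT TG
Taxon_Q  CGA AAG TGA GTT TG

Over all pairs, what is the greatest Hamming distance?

8

Pairwise Hamming distances:
  Taxon_H vs Taxon_F: 7
  Taxon_H vs Taxon_B: 1
  Taxon_H vs Taxon_Q: 2
  Taxon_F vs Taxon_B: 8
  Taxon_F vs Taxon_Q: 6
  Taxon_B vs Taxon_Q: 3
The largest is 8, between Taxon_F and Taxon_B.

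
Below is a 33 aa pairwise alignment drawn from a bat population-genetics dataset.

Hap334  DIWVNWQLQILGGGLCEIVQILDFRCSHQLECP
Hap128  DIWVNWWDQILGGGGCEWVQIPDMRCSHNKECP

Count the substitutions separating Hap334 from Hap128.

8

Differing sites — 7:Q/W; 8:L/D; 15:L/G; 18:I/W; 22:L/P; 24:F/M; 29:Q/N; 30:L/K.
That gives 8 mismatches out of 33 aligned sites, so the Hamming distance is 8.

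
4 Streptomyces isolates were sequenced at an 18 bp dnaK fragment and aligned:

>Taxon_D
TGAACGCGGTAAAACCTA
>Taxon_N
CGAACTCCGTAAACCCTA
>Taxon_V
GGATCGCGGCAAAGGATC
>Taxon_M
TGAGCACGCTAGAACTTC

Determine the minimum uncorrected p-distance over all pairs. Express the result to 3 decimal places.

0.222

Pairwise Hamming distances:
  Taxon_D vs Taxon_N: 4
  Taxon_D vs Taxon_V: 7
  Taxon_D vs Taxon_M: 6
  Taxon_N vs Taxon_V: 9
  Taxon_N vs Taxon_M: 9
  Taxon_V vs Taxon_M: 9
The smallest is 4 mismatches, between Taxon_D and Taxon_N; p = 4/18 = 0.222.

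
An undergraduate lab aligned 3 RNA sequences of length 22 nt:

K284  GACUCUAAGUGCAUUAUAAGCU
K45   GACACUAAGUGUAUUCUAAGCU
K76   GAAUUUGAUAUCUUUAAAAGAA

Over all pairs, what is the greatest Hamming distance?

13

Pairwise Hamming distances:
  K284 vs K45: 3
  K284 vs K76: 10
  K45 vs K76: 13
The largest is 13, between K45 and K76.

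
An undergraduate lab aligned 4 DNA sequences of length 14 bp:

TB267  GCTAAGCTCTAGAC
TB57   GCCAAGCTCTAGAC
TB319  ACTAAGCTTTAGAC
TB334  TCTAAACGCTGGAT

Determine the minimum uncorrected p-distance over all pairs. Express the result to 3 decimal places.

0.071

Pairwise Hamming distances:
  TB267 vs TB57: 1
  TB267 vs TB319: 2
  TB267 vs TB334: 5
  TB57 vs TB319: 3
  TB57 vs TB334: 6
  TB319 vs TB334: 6
The smallest is 1 mismatch, between TB267 and TB57; p = 1/14 = 0.071.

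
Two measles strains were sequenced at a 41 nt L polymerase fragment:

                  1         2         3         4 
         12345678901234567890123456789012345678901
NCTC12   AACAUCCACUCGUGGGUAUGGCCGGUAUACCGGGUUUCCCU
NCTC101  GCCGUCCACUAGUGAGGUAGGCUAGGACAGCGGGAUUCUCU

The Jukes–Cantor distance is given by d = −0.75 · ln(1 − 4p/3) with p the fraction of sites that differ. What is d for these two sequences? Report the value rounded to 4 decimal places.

Mismatches occur at site 1 (A/G), site 2 (A/C), site 4 (A/G), site 11 (C/A), site 15 (G/A), site 17 (U/G), site 18 (A/U), site 19 (U/A), site 23 (C/U), site 24 (G/A), site 26 (U/G), site 28 (U/C), site 30 (C/G), site 35 (U/A), site 39 (C/U).
p = 15/41 = 0.365854.
d = −0.75 · ln(1 − (4/3)·0.365854) = −0.75 · ln(0.512195) = −0.75 · (-0.669050) = 0.5018.

0.5018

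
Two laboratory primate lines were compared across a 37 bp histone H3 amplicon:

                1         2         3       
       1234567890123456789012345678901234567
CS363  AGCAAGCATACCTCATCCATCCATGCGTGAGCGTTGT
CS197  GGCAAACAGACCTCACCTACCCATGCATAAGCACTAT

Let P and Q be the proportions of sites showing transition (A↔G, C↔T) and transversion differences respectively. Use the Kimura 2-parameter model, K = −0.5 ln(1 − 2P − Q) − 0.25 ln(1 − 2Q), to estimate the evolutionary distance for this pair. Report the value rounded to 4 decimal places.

0.4331

Differing sites — 1:A/G (Ti); 6:G/A (Ti); 9:T/G (Tv); 16:T/C (Ti); 18:C/T (Ti); 20:T/C (Ti); 27:G/A (Ti); 29:G/A (Ti); 33:G/A (Ti); 34:T/C (Ti); 36:G/A (Ti).
Of the 11 differences, 10 transitions and 1 transversion over 37 sites: P = 10/37 = 0.270270, Q = 1/37 = 0.027027.
d = −0.5·ln(0.432433) − 0.25·ln(0.945946) = −0.5·(-0.838328) − 0.25·(-0.055570) = 0.4331.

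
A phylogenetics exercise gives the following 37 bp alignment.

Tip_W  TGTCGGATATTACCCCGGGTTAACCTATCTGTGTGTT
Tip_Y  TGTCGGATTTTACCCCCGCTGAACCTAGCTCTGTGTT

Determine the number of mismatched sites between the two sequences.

6

The sequences differ at positions 9 (A/T), 17 (G/C), 19 (G/C), 21 (T/G), 28 (T/G), 31 (G/C).
That gives 6 mismatches out of 37 aligned sites, so the Hamming distance is 6.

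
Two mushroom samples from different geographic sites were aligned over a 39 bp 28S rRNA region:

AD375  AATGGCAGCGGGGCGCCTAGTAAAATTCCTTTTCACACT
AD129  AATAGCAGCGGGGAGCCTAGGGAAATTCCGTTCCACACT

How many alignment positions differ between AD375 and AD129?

Differing sites — 4:G/A; 14:C/A; 21:T/G; 22:A/G; 30:T/G; 33:T/C.
That gives 6 mismatches out of 39 aligned sites, so the Hamming distance is 6.

6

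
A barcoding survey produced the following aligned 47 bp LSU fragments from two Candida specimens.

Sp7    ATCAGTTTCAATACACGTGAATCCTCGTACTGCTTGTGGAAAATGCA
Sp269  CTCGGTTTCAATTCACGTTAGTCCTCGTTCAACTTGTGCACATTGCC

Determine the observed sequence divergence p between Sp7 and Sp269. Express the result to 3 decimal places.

The sequences differ at positions 1 (A/C), 4 (A/G), 13 (A/T), 19 (G/T), 21 (A/G), 29 (A/T), 31 (T/A), 32 (G/A), 39 (G/C), 41 (A/C), 43 (A/T), 47 (A/C).
There are 12 differences over 47 sites, so p = 12/47 = 0.255.

0.255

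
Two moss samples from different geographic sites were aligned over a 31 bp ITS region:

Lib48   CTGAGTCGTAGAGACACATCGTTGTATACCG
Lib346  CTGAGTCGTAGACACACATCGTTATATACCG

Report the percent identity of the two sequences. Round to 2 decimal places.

Mismatches occur at site 13 (G↔C), site 24 (G↔A).
29 of the 31 sites match, so the percent identity is 29/31 × 100 = 93.55%.

93.55%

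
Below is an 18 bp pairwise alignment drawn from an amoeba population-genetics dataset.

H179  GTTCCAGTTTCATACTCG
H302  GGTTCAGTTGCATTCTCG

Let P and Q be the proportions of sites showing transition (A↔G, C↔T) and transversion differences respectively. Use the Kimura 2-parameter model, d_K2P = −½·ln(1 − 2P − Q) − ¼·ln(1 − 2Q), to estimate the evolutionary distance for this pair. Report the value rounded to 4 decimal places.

Differing sites — 2:T/G (Tv); 4:C/T (Ti); 10:T/G (Tv); 14:A/T (Tv).
Of the 4 differences, 1 transition and 3 transversions over 18 sites: P = 1/18 = 0.055556, Q = 3/18 = 0.166667.
d = −0.5·ln(0.722221) − 0.25·ln(0.666666) = −0.5·(-0.325424) − 0.25·(-0.405466) = 0.2641.

0.2641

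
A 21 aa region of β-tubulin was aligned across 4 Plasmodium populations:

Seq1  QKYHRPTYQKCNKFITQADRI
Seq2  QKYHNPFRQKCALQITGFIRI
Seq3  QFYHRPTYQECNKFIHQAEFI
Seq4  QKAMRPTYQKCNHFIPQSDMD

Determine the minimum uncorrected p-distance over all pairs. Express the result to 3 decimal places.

Pairwise Hamming distances:
  Seq1 vs Seq2: 9
  Seq1 vs Seq3: 5
  Seq1 vs Seq4: 7
  Seq2 vs Seq3: 13
  Seq2 vs Seq4: 14
  Seq3 vs Seq4: 10
The smallest is 5 mismatches, between Seq1 and Seq3; p = 5/21 = 0.238.

0.238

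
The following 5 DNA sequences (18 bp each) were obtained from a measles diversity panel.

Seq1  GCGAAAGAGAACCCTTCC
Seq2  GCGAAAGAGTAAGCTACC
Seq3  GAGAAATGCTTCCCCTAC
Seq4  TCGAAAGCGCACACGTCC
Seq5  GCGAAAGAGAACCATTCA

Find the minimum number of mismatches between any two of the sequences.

Pairwise Hamming distances:
  Seq1 vs Seq2: 4
  Seq1 vs Seq3: 8
  Seq1 vs Seq4: 5
  Seq1 vs Seq5: 2
  Seq2 vs Seq3: 10
  Seq2 vs Seq4: 7
  Seq2 vs Seq5: 6
  Seq3 vs Seq4: 10
  Seq3 vs Seq5: 10
  Seq4 vs Seq5: 7
The smallest is 2, between Seq1 and Seq5.

2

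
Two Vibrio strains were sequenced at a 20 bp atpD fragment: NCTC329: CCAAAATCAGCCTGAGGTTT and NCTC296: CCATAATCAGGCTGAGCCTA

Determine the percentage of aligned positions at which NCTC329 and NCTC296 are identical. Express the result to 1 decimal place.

Differing sites — 4:A/T; 11:C/G; 17:G/C; 18:T/C; 20:T/A.
15 of the 20 sites match, so the percent identity is 15/20 × 100 = 75.0%.

75.0%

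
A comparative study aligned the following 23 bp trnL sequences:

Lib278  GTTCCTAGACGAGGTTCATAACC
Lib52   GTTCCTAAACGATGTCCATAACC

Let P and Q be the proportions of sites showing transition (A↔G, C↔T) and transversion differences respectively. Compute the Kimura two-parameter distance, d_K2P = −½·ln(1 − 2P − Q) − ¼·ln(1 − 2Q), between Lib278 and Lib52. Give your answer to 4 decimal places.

Mismatches occur at site 8 (G↔A, transition), site 13 (G↔T, transversion), site 16 (T↔C, transition).
Of the 3 differences, 2 transitions and 1 transversion over 23 sites: P = 2/23 = 0.086957, Q = 1/23 = 0.043478.
d = −0.5·ln(0.782608) − 0.25·ln(0.913044) = −0.5·(-0.245123) − 0.25·(-0.090971) = 0.1453.

0.1453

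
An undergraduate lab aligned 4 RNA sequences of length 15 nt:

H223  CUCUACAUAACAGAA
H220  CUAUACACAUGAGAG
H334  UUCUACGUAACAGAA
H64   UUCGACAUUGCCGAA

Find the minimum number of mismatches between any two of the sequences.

2

Pairwise Hamming distances:
  H223 vs H220: 5
  H223 vs H334: 2
  H223 vs H64: 5
  H220 vs H334: 7
  H220 vs H64: 9
  H334 vs H64: 5
The smallest is 2, between H223 and H334.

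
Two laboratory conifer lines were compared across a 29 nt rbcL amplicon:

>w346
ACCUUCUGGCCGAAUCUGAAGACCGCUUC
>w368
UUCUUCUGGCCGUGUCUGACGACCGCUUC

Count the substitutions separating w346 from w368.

5

Differing sites — 1:A/U; 2:C/U; 13:A/U; 14:A/G; 20:A/C.
That gives 5 mismatches out of 29 aligned sites, so the Hamming distance is 5.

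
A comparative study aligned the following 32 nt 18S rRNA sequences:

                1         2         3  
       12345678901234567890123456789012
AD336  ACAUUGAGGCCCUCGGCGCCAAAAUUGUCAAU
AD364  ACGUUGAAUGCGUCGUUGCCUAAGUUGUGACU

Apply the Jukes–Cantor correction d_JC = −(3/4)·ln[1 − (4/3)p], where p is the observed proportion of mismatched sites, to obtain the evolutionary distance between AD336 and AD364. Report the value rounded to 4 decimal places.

The sequences differ at positions 3 (A/G), 8 (G/A), 9 (G/U), 10 (C/G), 12 (C/G), 16 (G/U), 17 (C/U), 21 (A/U), 24 (A/G), 29 (C/G), 31 (A/C).
p = 11/32 = 0.343750.
d = −0.75 · ln(1 − (4/3)·0.343750) = −0.75 · ln(0.541667) = −0.75 · (-0.613104) = 0.4598.

0.4598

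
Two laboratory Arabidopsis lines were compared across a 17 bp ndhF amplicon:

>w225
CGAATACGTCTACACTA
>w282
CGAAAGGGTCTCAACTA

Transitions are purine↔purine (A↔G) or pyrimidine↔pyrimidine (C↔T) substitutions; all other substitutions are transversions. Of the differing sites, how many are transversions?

Differing sites — 5:T/A (Tv); 6:A/G (Ti); 7:C/G (Tv); 12:A/C (Tv); 13:C/A (Tv).
Of the 5 differences, 1 transition and 4 transversions, so the answer is 4.

4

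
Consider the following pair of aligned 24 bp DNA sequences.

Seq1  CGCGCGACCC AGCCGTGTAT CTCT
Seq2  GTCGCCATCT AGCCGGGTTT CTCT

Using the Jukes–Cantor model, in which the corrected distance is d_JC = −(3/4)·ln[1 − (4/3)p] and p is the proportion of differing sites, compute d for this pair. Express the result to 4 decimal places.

Mismatches occur at site 1 (C↔G), site 2 (G↔T), site 6 (G↔C), site 8 (C↔T), site 10 (C↔T), site 16 (T↔G), site 19 (A↔T).
p = 7/24 = 0.291667.
d = −0.75 · ln(1 − (4/3)·0.291667) = −0.75 · ln(0.611111) = −0.75 · (-0.492477) = 0.3694.

0.3694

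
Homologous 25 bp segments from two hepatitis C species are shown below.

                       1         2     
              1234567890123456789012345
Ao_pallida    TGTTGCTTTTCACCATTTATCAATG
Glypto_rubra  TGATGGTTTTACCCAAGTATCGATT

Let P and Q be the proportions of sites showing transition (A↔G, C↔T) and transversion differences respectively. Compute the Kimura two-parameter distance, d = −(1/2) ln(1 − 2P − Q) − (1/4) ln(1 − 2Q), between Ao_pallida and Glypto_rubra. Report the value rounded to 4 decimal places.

0.4284

Differing sites — 3:T/A (Tv); 6:C/G (Tv); 11:C/A (Tv); 12:A/C (Tv); 16:T/A (Tv); 17:T/G (Tv); 22:A/G (Ti); 25:G/T (Tv).
Of the 8 differences, 1 transition and 7 transversions over 25 sites: P = 1/25 = 0.040000, Q = 7/25 = 0.280000.
d = −0.5·ln(0.640000) − 0.25·ln(0.440000) = −0.5·(-0.446287) − 0.25·(-0.820981) = 0.4284.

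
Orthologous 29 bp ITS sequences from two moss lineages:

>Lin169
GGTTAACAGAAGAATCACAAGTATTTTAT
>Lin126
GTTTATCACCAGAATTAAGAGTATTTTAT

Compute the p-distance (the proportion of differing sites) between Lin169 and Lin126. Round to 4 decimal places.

Mismatches occur at site 2 (G↔T), site 6 (A↔T), site 9 (G↔C), site 10 (A↔C), site 16 (C↔T), site 18 (C↔A), site 19 (A↔G).
There are 7 differences over 29 sites, so p = 7/29 = 0.2414.

0.2414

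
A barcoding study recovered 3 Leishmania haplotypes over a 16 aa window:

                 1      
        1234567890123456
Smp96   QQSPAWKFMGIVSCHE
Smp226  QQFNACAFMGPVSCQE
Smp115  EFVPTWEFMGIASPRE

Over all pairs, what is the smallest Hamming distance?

6

Pairwise Hamming distances:
  Smp96 vs Smp226: 6
  Smp96 vs Smp115: 8
  Smp226 vs Smp115: 11
The smallest is 6, between Smp96 and Smp226.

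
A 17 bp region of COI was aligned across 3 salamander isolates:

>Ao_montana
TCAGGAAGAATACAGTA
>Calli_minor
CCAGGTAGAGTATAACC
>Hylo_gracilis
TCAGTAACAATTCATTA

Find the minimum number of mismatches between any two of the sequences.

4

Pairwise Hamming distances:
  Ao_montana vs Calli_minor: 7
  Ao_montana vs Hylo_gracilis: 4
  Calli_minor vs Hylo_gracilis: 10
The smallest is 4, between Ao_montana and Hylo_gracilis.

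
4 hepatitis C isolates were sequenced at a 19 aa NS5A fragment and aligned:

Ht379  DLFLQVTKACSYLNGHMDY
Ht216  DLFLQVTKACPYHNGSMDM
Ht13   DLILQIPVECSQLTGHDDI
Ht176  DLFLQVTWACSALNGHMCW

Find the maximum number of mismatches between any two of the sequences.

Pairwise Hamming distances:
  Ht379 vs Ht216: 4
  Ht379 vs Ht13: 9
  Ht379 vs Ht176: 4
  Ht216 vs Ht13: 12
  Ht216 vs Ht176: 7
  Ht13 vs Ht176: 10
The largest is 12, between Ht216 and Ht13.

12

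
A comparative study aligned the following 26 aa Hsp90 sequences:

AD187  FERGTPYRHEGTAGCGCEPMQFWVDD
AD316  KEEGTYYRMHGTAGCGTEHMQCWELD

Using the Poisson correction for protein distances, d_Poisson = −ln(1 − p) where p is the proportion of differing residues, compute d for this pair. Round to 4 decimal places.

The sequences differ at positions 1 (F/K), 3 (R/E), 6 (P/Y), 9 (H/M), 10 (E/H), 17 (C/T), 19 (P/H), 22 (F/C), 24 (V/E), 25 (D/L).
p = 10/26 = 0.384615.
d = −ln(1 − 0.384615) = −ln(0.615385) = 0.4855.

0.4855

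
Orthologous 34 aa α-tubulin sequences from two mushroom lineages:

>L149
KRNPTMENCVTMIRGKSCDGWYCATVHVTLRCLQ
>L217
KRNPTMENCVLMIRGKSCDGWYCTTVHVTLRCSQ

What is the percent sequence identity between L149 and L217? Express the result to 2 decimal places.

91.18%

Differing sites — 11:T/L; 24:A/T; 33:L/S.
31 of the 34 sites match, so the percent identity is 31/34 × 100 = 91.18%.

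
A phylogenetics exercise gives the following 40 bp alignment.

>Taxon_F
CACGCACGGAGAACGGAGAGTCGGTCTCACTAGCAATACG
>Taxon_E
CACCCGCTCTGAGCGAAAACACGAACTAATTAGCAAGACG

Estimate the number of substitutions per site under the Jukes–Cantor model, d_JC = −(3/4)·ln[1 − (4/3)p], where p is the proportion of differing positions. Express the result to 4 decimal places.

The sequences differ at positions 4 (G/C), 6 (A/G), 8 (G/T), 9 (G/C), 10 (A/T), 13 (A/G), 16 (G/A), 18 (G/A), 20 (G/C), 21 (T/A), 24 (G/A), 25 (T/A), 28 (C/A), 30 (C/T), 37 (T/G).
p = 15/40 = 0.375000.
d = −0.75 · ln(1 − (4/3)·0.375000) = −0.75 · ln(0.500000) = −0.75 · (-0.693147) = 0.5199.

0.5199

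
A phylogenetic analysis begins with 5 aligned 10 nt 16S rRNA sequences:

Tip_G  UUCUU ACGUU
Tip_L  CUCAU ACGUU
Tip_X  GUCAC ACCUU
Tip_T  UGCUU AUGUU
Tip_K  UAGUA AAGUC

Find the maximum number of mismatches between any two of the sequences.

Pairwise Hamming distances:
  Tip_G vs Tip_L: 2
  Tip_G vs Tip_X: 4
  Tip_G vs Tip_T: 2
  Tip_G vs Tip_K: 5
  Tip_L vs Tip_X: 3
  Tip_L vs Tip_T: 4
  Tip_L vs Tip_K: 7
  Tip_X vs Tip_T: 6
  Tip_X vs Tip_K: 8
  Tip_T vs Tip_K: 5
The largest is 8, between Tip_X and Tip_K.

8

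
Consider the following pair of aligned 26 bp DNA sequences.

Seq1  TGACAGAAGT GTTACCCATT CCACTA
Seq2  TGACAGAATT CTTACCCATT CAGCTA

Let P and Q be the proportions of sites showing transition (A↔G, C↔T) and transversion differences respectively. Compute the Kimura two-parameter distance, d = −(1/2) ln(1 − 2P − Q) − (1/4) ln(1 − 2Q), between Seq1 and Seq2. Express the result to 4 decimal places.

0.1724

The sequences differ at positions 9 (G/T, transversion), 11 (G/C, transversion), 22 (C/A, transversion), 23 (A/G, transition).
Of the 4 differences, 1 transition and 3 transversions over 26 sites: P = 1/26 = 0.038462, Q = 3/26 = 0.115385.
d = −0.5·ln(0.807691) − 0.25·ln(0.769230) = −0.5·(-0.213576) − 0.25·(-0.262365) = 0.1724.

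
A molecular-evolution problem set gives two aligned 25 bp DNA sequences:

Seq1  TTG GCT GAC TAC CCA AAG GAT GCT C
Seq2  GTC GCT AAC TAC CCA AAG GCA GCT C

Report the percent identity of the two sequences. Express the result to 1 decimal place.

80.0%

The sequences differ at positions 1 (T/G), 3 (G/C), 7 (G/A), 20 (A/C), 21 (T/A).
20 of the 25 sites match, so the percent identity is 20/25 × 100 = 80.0%.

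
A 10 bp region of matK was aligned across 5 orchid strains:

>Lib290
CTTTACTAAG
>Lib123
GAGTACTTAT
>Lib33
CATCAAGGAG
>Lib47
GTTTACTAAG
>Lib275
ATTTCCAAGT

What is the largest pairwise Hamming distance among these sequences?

9

Pairwise Hamming distances:
  Lib290 vs Lib123: 5
  Lib290 vs Lib33: 5
  Lib290 vs Lib47: 1
  Lib290 vs Lib275: 5
  Lib123 vs Lib33: 7
  Lib123 vs Lib47: 4
  Lib123 vs Lib275: 7
  Lib33 vs Lib47: 6
  Lib33 vs Lib275: 9
  Lib47 vs Lib275: 5
The largest is 9, between Lib33 and Lib275.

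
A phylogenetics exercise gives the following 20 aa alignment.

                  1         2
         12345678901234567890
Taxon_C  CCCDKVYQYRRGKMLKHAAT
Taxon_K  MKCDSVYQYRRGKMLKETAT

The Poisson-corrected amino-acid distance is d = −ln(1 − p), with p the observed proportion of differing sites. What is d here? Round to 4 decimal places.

0.2877

The sequences differ at positions 1 (C/M), 2 (C/K), 5 (K/S), 17 (H/E), 18 (A/T).
p = 5/20 = 0.250000.
d = −ln(1 − 0.250000) = −ln(0.750000) = 0.2877.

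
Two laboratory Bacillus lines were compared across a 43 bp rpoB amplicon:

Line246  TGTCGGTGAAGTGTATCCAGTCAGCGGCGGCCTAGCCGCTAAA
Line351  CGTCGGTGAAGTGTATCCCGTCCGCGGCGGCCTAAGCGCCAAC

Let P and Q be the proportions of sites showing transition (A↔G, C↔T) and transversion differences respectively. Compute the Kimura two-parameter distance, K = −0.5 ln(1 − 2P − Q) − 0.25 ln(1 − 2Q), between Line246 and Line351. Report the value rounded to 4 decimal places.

0.1838

The sequences differ at positions 1 (T/C, transition), 19 (A/C, transversion), 23 (A/C, transversion), 35 (G/A, transition), 36 (C/G, transversion), 40 (T/C, transition), 43 (A/C, transversion).
Of the 7 differences, 3 transitions and 4 transversions over 43 sites: P = 3/43 = 0.069767, Q = 4/43 = 0.093023.
d = −0.5·ln(0.767443) − 0.25·ln(0.813954) = −0.5·(-0.264691) − 0.25·(-0.205851) = 0.1838.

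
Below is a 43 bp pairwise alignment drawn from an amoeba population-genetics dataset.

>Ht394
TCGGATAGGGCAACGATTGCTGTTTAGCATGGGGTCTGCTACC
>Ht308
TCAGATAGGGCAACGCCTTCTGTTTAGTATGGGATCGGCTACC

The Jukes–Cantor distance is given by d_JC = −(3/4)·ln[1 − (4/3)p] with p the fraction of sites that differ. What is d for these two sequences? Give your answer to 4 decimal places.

The sequences differ at positions 3 (G/A), 16 (A/C), 17 (T/C), 19 (G/T), 28 (C/T), 34 (G/A), 37 (T/G).
p = 7/43 = 0.162791.
d = −0.75 · ln(1 − (4/3)·0.162791) = −0.75 · ln(0.782945) = −0.75 · (-0.244693) = 0.1835.

0.1835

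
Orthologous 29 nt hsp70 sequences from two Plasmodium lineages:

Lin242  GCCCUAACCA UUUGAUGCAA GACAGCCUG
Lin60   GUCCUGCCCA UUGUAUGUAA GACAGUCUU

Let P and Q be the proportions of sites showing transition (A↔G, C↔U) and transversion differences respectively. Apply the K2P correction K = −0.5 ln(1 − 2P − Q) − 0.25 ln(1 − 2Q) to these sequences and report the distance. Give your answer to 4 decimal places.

0.3477

Differing sites — 2:C/U (Ti); 6:A/G (Ti); 7:A/C (Tv); 13:U/G (Tv); 14:G/U (Tv); 18:C/U (Ti); 26:C/U (Ti); 29:G/U (Tv).
Of the 8 differences, 4 transitions and 4 transversions over 29 sites: P = 4/29 = 0.137931, Q = 4/29 = 0.137931.
d = −0.5·ln(0.586207) − 0.25·ln(0.724138) = −0.5·(-0.534082) − 0.25·(-0.322773) = 0.3477.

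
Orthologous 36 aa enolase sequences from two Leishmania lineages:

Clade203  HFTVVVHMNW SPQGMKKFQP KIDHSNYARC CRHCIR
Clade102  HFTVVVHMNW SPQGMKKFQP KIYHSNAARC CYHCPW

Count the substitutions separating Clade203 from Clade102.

Differing sites — 23:D/Y; 27:Y/A; 32:R/Y; 35:I/P; 36:R/W.
That gives 5 mismatches out of 36 aligned sites, so the Hamming distance is 5.

5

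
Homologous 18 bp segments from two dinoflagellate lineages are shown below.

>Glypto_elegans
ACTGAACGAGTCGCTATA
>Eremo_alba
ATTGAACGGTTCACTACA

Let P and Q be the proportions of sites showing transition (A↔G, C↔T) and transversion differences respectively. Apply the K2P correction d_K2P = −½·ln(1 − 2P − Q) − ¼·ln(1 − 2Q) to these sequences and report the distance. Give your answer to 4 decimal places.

The sequences differ at positions 2 (C/T, transition), 9 (A/G, transition), 10 (G/T, transversion), 13 (G/A, transition), 17 (T/C, transition).
Of the 5 differences, 4 transitions and 1 transversion over 18 sites: P = 4/18 = 0.222222, Q = 1/18 = 0.055556.
d = −0.5·ln(0.500000) − 0.25·ln(0.888888) = −0.5·(-0.693147) − 0.25·(-0.117784) = 0.3760.

0.3760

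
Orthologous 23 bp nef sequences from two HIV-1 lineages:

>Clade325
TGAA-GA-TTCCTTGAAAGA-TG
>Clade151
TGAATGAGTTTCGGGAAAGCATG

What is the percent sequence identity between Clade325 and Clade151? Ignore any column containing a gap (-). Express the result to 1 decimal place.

Excluding the 3 gap columns leaves 20 comparable sites.
Mismatches occur at site 11 (C→T), site 13 (T→G), site 14 (T→G), site 20 (A→C).
16 of the 20 comparable sites match, so the percent identity is 16/20 × 100 = 80.0%.

80.0%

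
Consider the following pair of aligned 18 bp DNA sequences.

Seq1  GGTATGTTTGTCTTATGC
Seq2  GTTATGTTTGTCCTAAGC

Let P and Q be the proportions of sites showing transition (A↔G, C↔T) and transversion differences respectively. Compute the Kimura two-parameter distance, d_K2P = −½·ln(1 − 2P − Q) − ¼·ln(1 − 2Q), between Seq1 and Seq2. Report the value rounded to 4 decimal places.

Differing sites — 2:G/T (Tv); 13:T/C (Ti); 16:T/A (Tv).
Of the 3 differences, 1 transition and 2 transversions over 18 sites: P = 1/18 = 0.055556, Q = 2/18 = 0.111111.
d = −0.5·ln(0.777777) − 0.25·ln(0.777778) = −0.5·(-0.251315) − 0.25·(-0.251314) = 0.1885.

0.1885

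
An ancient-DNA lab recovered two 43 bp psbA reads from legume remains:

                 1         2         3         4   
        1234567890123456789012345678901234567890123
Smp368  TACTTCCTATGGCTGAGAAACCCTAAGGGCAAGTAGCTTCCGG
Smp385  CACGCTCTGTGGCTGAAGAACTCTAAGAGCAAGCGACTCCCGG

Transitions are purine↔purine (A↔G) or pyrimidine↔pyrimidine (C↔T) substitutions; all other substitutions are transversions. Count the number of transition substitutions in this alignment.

12

The sequences differ at positions 1 (T/C, transition), 4 (T/G, transversion), 5 (T/C, transition), 6 (C/T, transition), 9 (A/G, transition), 17 (G/A, transition), 18 (A/G, transition), 22 (C/T, transition), 28 (G/A, transition), 34 (T/C, transition), 35 (A/G, transition), 36 (G/A, transition), 39 (T/C, transition).
Of the 13 differences, 12 transitions and 1 transversion, so the answer is 12.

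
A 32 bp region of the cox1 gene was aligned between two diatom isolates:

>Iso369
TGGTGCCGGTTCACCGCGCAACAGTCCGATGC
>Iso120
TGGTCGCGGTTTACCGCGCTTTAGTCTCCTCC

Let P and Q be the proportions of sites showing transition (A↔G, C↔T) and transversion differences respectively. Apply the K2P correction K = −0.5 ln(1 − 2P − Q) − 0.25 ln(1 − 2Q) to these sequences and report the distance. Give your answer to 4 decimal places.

0.4045

Differing sites — 5:G/C (Tv); 6:C/G (Tv); 12:C/T (Ti); 20:A/T (Tv); 21:A/T (Tv); 22:C/T (Ti); 27:C/T (Ti); 28:G/C (Tv); 29:A/C (Tv); 31:G/C (Tv).
Of the 10 differences, 3 transitions and 7 transversions over 32 sites: P = 3/32 = 0.093750, Q = 7/32 = 0.218750.
d = −0.5·ln(0.593750) − 0.25·ln(0.562500) = −0.5·(-0.521297) − 0.25·(-0.575364) = 0.4045.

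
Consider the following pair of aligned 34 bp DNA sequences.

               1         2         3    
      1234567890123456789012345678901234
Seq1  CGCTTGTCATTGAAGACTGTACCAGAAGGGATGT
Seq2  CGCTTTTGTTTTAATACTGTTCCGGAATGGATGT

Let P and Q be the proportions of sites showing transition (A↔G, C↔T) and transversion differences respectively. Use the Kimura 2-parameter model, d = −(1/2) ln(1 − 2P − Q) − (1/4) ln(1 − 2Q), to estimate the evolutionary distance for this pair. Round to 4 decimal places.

0.2864

The sequences differ at positions 6 (G/T, transversion), 8 (C/G, transversion), 9 (A/T, transversion), 12 (G/T, transversion), 15 (G/T, transversion), 21 (A/T, transversion), 24 (A/G, transition), 28 (G/T, transversion).
Of the 8 differences, 1 transition and 7 transversions over 34 sites: P = 1/34 = 0.029412, Q = 7/34 = 0.205882.
d = −0.5·ln(0.735294) − 0.25·ln(0.588236) = −0.5·(-0.307485) − 0.25·(-0.530627) = 0.2864.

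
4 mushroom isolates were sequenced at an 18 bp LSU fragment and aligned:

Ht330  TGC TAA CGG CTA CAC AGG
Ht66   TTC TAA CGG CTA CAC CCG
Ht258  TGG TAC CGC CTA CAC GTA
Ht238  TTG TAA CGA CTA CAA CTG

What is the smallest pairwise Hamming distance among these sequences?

Pairwise Hamming distances:
  Ht330 vs Ht66: 3
  Ht330 vs Ht258: 6
  Ht330 vs Ht238: 6
  Ht66 vs Ht258: 7
  Ht66 vs Ht238: 4
  Ht258 vs Ht238: 6
The smallest is 3, between Ht330 and Ht66.

3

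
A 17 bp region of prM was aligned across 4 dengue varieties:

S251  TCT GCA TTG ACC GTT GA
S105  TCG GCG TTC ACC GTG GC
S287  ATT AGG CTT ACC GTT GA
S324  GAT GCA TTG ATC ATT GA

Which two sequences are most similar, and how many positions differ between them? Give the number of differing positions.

Pairwise Hamming distances:
  S251 vs S105: 5
  S251 vs S287: 7
  S251 vs S324: 4
  S105 vs S287: 9
  S105 vs S324: 9
  S287 vs S324: 9
The smallest is 4, between S251 and S324.

4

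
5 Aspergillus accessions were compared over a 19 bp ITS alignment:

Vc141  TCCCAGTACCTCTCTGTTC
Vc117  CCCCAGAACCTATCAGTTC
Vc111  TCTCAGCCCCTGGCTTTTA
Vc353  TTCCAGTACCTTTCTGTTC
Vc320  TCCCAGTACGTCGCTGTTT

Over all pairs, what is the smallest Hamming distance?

2

Pairwise Hamming distances:
  Vc141 vs Vc117: 4
  Vc141 vs Vc111: 7
  Vc141 vs Vc353: 2
  Vc141 vs Vc320: 3
  Vc117 vs Vc111: 9
  Vc117 vs Vc353: 5
  Vc117 vs Vc320: 7
  Vc111 vs Vc353: 8
  Vc111 vs Vc320: 7
  Vc353 vs Vc320: 5
The smallest is 2, between Vc141 and Vc353.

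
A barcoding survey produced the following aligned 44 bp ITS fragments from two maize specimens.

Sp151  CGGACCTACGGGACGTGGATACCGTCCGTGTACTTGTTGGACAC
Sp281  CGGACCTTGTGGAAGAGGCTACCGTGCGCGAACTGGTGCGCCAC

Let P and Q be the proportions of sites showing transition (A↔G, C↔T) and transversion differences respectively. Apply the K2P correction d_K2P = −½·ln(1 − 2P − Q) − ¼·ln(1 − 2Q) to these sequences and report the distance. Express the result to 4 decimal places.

The sequences differ at positions 8 (A/T, transversion), 9 (C/G, transversion), 10 (G/T, transversion), 14 (C/A, transversion), 16 (T/A, transversion), 19 (A/C, transversion), 26 (C/G, transversion), 29 (T/C, transition), 31 (T/A, transversion), 35 (T/G, transversion), 38 (T/G, transversion), 39 (G/C, transversion), 41 (A/C, transversion).
Of the 13 differences, 1 transition and 12 transversions over 44 sites: P = 1/44 = 0.022727, Q = 12/44 = 0.272727.
d = −0.5·ln(0.681819) − 0.25·ln(0.454546) = −0.5·(-0.382991) − 0.25·(-0.788456) = 0.3886.

0.3886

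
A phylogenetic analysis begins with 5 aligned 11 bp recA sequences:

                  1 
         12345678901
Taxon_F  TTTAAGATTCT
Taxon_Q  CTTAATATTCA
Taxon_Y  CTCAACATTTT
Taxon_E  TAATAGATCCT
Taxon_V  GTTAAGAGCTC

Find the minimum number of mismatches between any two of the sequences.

Pairwise Hamming distances:
  Taxon_F vs Taxon_Q: 3
  Taxon_F vs Taxon_Y: 4
  Taxon_F vs Taxon_E: 4
  Taxon_F vs Taxon_V: 5
  Taxon_Q vs Taxon_Y: 4
  Taxon_Q vs Taxon_E: 7
  Taxon_Q vs Taxon_V: 6
  Taxon_Y vs Taxon_E: 7
  Taxon_Y vs Taxon_V: 6
  Taxon_E vs Taxon_V: 7
The smallest is 3, between Taxon_F and Taxon_Q.

3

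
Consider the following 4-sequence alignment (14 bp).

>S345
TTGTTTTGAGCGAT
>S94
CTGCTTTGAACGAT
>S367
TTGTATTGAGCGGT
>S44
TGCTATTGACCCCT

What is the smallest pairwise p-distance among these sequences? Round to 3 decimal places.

0.143

Pairwise Hamming distances:
  S345 vs S94: 3
  S345 vs S367: 2
  S345 vs S44: 6
  S94 vs S367: 5
  S94 vs S44: 8
  S367 vs S44: 5
The smallest is 2 mismatches, between S345 and S367; p = 2/14 = 0.143.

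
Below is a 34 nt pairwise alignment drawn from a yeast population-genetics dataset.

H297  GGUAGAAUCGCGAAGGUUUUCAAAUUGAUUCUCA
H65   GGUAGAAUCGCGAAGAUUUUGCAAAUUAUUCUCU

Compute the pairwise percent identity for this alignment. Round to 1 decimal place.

Differing sites — 16:G/A; 21:C/G; 22:A/C; 25:U/A; 27:G/U; 34:A/U.
28 of the 34 sites match, so the percent identity is 28/34 × 100 = 82.4%.

82.4%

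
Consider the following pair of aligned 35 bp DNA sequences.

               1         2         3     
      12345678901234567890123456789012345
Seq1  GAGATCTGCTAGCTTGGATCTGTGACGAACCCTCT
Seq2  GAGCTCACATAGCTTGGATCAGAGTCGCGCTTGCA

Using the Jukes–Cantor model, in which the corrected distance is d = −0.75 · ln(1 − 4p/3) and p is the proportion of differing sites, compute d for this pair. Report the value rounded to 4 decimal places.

0.5128

The sequences differ at positions 4 (A/C), 7 (T/A), 8 (G/C), 9 (C/A), 21 (T/A), 23 (T/A), 25 (A/T), 28 (A/C), 29 (A/G), 31 (C/T), 32 (C/T), 33 (T/G), 35 (T/A).
p = 13/35 = 0.371429.
d = −0.75 · ln(1 − (4/3)·0.371429) = −0.75 · ln(0.504761) = −0.75 · (-0.683670) = 0.5128.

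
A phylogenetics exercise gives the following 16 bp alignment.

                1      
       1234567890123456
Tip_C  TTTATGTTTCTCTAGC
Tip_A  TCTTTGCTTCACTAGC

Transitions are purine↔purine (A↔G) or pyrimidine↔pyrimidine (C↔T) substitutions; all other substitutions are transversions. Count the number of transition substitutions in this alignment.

2

Differing sites — 2:T/C (Ti); 4:A/T (Tv); 7:T/C (Ti); 11:T/A (Tv).
Of the 4 differences, 2 transitions and 2 transversions, so the answer is 2.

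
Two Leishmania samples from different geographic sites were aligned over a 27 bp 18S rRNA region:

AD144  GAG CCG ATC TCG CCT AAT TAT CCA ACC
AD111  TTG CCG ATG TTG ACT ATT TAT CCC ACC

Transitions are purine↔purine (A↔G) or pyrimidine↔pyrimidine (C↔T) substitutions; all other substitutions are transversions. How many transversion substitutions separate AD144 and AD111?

The sequences differ at positions 1 (G/T, transversion), 2 (A/T, transversion), 9 (C/G, transversion), 11 (C/T, transition), 13 (C/A, transversion), 17 (A/T, transversion), 24 (A/C, transversion).
Of the 7 differences, 1 transition and 6 transversions, so the answer is 6.

6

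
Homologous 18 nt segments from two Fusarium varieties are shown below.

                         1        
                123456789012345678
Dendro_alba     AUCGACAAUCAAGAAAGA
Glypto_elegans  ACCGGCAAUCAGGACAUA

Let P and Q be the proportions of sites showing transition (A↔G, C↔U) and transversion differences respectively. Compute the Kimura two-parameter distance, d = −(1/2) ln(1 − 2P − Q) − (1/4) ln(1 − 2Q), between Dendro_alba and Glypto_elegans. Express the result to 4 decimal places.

0.3567

Differing sites — 2:U/C (Ti); 5:A/G (Ti); 12:A/G (Ti); 15:A/C (Tv); 17:G/U (Tv).
Of the 5 differences, 3 transitions and 2 transversions over 18 sites: P = 3/18 = 0.166667, Q = 2/18 = 0.111111.
d = −0.5·ln(0.555555) − 0.25·ln(0.777778) = −0.5·(-0.587788) − 0.25·(-0.251314) = 0.3567.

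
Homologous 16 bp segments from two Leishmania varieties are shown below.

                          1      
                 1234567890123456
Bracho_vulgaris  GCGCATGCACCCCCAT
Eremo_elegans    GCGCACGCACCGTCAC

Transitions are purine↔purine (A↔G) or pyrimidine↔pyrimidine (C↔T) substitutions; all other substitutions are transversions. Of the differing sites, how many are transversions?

The sequences differ at positions 6 (T/C, transition), 12 (C/G, transversion), 13 (C/T, transition), 16 (T/C, transition).
Of the 4 differences, 3 transitions and 1 transversion, so the answer is 1.

1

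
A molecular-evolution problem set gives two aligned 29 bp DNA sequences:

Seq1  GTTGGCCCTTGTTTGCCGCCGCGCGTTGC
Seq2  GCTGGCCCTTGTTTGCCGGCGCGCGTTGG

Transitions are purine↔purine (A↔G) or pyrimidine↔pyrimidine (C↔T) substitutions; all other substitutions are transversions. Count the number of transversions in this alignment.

2

The sequences differ at positions 2 (T/C, transition), 19 (C/G, transversion), 29 (C/G, transversion).
Of the 3 differences, 1 transition and 2 transversions, so the answer is 2.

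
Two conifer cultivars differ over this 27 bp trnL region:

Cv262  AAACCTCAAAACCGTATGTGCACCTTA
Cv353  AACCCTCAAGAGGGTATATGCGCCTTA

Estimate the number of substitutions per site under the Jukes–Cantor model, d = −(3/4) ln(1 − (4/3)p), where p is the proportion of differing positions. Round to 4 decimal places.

Mismatches occur at site 3 (A/C), site 10 (A/G), site 12 (C/G), site 13 (C/G), site 18 (G/A), site 22 (A/G).
p = 6/27 = 0.222222.
d = −0.75 · ln(1 − (4/3)·0.222222) = −0.75 · ln(0.703704) = −0.75 · (-0.351397) = 0.2635.

0.2635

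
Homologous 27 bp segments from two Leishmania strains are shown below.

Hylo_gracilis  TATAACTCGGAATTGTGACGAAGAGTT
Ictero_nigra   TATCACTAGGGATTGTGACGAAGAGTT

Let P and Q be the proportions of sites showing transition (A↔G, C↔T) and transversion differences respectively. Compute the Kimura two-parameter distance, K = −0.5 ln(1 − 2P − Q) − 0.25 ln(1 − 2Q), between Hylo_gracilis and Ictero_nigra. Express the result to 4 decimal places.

0.1203

The sequences differ at positions 4 (A/C, transversion), 8 (C/A, transversion), 11 (A/G, transition).
Of the 3 differences, 1 transition and 2 transversions over 27 sites: P = 1/27 = 0.037037, Q = 2/27 = 0.074074.
d = −0.5·ln(0.851852) − 0.25·ln(0.851852) = −0.5·(-0.160342) − 0.25·(-0.160342) = 0.1203.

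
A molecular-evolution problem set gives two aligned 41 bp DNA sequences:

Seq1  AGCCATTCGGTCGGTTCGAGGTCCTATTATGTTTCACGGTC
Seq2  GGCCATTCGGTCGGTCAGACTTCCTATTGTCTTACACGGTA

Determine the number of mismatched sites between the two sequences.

9

Mismatches occur at site 1 (A↔G), site 16 (T↔C), site 17 (C↔A), site 20 (G↔C), site 21 (G↔T), site 29 (A↔G), site 31 (G↔C), site 34 (T↔A), site 41 (C↔A).
That gives 9 mismatches out of 41 aligned sites, so the Hamming distance is 9.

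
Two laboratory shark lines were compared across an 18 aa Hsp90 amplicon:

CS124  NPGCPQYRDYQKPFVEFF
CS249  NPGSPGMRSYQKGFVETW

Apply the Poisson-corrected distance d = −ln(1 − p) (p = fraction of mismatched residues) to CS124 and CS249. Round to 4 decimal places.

Differing sites — 4:C/S; 6:Q/G; 7:Y/M; 9:D/S; 13:P/G; 17:F/T; 18:F/W.
p = 7/18 = 0.388889.
d = −ln(1 − 0.388889) = −ln(0.611111) = 0.4925.

0.4925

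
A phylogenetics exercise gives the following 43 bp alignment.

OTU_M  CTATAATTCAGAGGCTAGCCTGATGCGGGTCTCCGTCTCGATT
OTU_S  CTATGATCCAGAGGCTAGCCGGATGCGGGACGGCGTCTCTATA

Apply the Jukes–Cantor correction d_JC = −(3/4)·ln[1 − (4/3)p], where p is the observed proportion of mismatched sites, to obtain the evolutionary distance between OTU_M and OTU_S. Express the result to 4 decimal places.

Differing sites — 5:A/G; 8:T/C; 21:T/G; 30:T/A; 32:T/G; 33:C/G; 40:G/T; 43:T/A.
p = 8/43 = 0.186047.
d = −0.75 · ln(1 − (4/3)·0.186047) = −0.75 · ln(0.751937) = −0.75 · (-0.285103) = 0.2138.

0.2138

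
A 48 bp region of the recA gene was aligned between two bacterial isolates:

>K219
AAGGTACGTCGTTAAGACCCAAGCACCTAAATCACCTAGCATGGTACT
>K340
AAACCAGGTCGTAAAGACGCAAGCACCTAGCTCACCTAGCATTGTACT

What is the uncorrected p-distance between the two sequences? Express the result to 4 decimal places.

The sequences differ at positions 3 (G/A), 4 (G/C), 5 (T/C), 7 (C/G), 13 (T/A), 19 (C/G), 30 (A/G), 31 (A/C), 43 (G/T).
There are 9 differences over 48 sites, so p = 9/48 = 0.1875.

0.1875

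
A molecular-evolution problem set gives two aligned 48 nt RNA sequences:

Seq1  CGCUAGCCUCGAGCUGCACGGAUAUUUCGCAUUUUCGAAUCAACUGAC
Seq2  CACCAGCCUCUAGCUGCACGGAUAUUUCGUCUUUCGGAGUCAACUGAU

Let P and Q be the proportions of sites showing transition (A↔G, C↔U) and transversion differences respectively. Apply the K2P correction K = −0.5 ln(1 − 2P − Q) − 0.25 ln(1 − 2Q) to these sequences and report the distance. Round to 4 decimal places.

The sequences differ at positions 2 (G/A, transition), 4 (U/C, transition), 11 (G/U, transversion), 30 (C/U, transition), 31 (A/C, transversion), 35 (U/C, transition), 36 (C/G, transversion), 39 (A/G, transition), 48 (C/U, transition).
Of the 9 differences, 6 transitions and 3 transversions over 48 sites: P = 6/48 = 0.125000, Q = 3/48 = 0.062500.
d = −0.5·ln(0.687500) − 0.25·ln(0.875000) = −0.5·(-0.374693) − 0.25·(-0.133531) = 0.2207.

0.2207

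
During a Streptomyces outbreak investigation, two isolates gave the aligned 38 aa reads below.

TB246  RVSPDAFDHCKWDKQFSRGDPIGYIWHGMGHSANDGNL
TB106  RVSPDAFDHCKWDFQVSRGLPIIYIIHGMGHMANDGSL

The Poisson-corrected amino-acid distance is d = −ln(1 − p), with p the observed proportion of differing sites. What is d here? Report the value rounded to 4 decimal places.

Mismatches occur at site 14 (K↔F), site 16 (F↔V), site 20 (D↔L), site 23 (G↔I), site 26 (W↔I), site 32 (S↔M), site 37 (N↔S).
p = 7/38 = 0.184211.
d = −ln(1 − 0.184211) = −ln(0.815789) = 0.2036.

0.2036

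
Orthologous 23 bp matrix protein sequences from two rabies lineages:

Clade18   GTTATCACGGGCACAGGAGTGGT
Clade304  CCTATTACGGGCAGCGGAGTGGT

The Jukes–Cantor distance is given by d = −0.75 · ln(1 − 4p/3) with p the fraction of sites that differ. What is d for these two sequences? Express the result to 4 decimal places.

0.2567

Differing sites — 1:G/C; 2:T/C; 6:C/T; 14:C/G; 15:A/C.
p = 5/23 = 0.217391.
d = −0.75 · ln(1 − (4/3)·0.217391) = −0.75 · ln(0.710145) = −0.75 · (-0.342286) = 0.2567.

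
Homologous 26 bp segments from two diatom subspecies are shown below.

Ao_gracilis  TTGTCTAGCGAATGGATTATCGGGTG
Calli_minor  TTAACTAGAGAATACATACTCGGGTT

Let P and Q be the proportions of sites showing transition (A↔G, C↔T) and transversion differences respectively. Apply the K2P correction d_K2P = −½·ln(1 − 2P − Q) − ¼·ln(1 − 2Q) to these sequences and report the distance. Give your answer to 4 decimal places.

0.3975

Mismatches occur at site 3 (G↔A, transition), site 4 (T↔A, transversion), site 9 (C↔A, transversion), site 14 (G↔A, transition), site 15 (G↔C, transversion), site 18 (T↔A, transversion), site 19 (A↔C, transversion), site 26 (G↔T, transversion).
Of the 8 differences, 2 transitions and 6 transversions over 26 sites: P = 2/26 = 0.076923, Q = 6/26 = 0.230769.
d = −0.5·ln(0.615385) − 0.25·ln(0.538462) = −0.5·(-0.485507) − 0.25·(-0.619038) = 0.3975.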